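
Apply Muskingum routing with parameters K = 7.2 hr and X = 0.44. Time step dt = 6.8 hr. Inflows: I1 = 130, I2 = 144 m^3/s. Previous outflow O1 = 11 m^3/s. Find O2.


Muskingum coefficients:
denom = 2*K*(1-X) + dt = 2*7.2*(1-0.44) + 6.8 = 14.864.
C0 = (dt - 2*K*X)/denom = (6.8 - 2*7.2*0.44)/14.864 = 0.0312.
C1 = (dt + 2*K*X)/denom = (6.8 + 2*7.2*0.44)/14.864 = 0.8837.
C2 = (2*K*(1-X) - dt)/denom = 0.085.
O2 = C0*I2 + C1*I1 + C2*O1
   = 0.0312*144 + 0.8837*130 + 0.085*11
   = 120.32 m^3/s.

120.32


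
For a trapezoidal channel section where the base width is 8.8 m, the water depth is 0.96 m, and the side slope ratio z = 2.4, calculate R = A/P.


For a trapezoidal section with side slope z:
A = (b + z*y)*y = (8.8 + 2.4*0.96)*0.96 = 10.66 m^2.
P = b + 2*y*sqrt(1 + z^2) = 8.8 + 2*0.96*sqrt(1 + 2.4^2) = 13.792 m.
R = A/P = 10.66 / 13.792 = 0.7729 m.

0.7729


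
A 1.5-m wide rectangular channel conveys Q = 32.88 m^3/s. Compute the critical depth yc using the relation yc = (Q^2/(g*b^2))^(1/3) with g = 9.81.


Using yc = (Q^2 / (g * b^2))^(1/3):
Q^2 = 32.88^2 = 1081.09.
g * b^2 = 9.81 * 1.5^2 = 9.81 * 2.25 = 22.07.
Q^2 / (g*b^2) = 1081.09 / 22.07 = 48.9846.
yc = 48.9846^(1/3) = 3.6588 m.

3.6588


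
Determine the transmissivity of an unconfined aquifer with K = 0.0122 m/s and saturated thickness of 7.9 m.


Transmissivity is defined as T = K * h.
T = 0.0122 * 7.9
  = 0.0964 m^2/s.

0.0964


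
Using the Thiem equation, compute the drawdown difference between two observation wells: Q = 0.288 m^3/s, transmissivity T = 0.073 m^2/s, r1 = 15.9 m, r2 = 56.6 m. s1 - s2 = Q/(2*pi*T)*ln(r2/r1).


Thiem equation: s1 - s2 = Q/(2*pi*T) * ln(r2/r1).
ln(r2/r1) = ln(56.6/15.9) = 1.2697.
Q/(2*pi*T) = 0.288 / (2*pi*0.073) = 0.288 / 0.4587 = 0.6279.
s1 - s2 = 0.6279 * 1.2697 = 0.7972 m.

0.7972


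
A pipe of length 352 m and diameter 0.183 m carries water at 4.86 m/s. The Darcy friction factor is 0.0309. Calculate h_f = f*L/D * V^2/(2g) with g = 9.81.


Darcy-Weisbach equation: h_f = f * (L/D) * V^2/(2g).
f * L/D = 0.0309 * 352/0.183 = 59.4361.
V^2/(2g) = 4.86^2 / (2*9.81) = 23.6196 / 19.62 = 1.2039 m.
h_f = 59.4361 * 1.2039 = 71.552 m.

71.552


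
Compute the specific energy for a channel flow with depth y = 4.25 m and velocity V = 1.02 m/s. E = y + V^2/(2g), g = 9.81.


Specific energy E = y + V^2/(2g).
Velocity head = V^2/(2g) = 1.02^2 / (2*9.81) = 1.0404 / 19.62 = 0.053 m.
E = 4.25 + 0.053 = 4.303 m.

4.303


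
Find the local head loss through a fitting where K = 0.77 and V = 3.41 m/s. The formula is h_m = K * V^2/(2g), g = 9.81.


Minor loss formula: h_m = K * V^2/(2g).
V^2 = 3.41^2 = 11.6281.
V^2/(2g) = 11.6281 / 19.62 = 0.5927 m.
h_m = 0.77 * 0.5927 = 0.4564 m.

0.4564


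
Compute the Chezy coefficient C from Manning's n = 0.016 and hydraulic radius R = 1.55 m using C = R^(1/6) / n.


The Chezy coefficient relates to Manning's n through C = R^(1/6) / n.
R^(1/6) = 1.55^(1/6) = 1.075776.
C = 1.075776 / 0.016 = 67.24 m^(1/2)/s.

67.24


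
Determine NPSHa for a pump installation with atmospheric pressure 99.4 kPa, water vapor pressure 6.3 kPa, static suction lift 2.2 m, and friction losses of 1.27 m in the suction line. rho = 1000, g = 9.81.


NPSHa = p_atm/(rho*g) - z_s - hf_s - p_vap/(rho*g).
p_atm/(rho*g) = 99.4*1000 / (1000*9.81) = 10.133 m.
p_vap/(rho*g) = 6.3*1000 / (1000*9.81) = 0.642 m.
NPSHa = 10.133 - 2.2 - 1.27 - 0.642
      = 6.02 m.

6.02


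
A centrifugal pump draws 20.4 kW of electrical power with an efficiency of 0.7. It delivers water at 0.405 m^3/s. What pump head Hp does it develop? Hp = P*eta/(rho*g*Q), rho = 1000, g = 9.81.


Pump head formula: Hp = P * eta / (rho * g * Q).
Numerator: P * eta = 20.4 * 1000 * 0.7 = 14280.0 W.
Denominator: rho * g * Q = 1000 * 9.81 * 0.405 = 3973.05.
Hp = 14280.0 / 3973.05 = 3.59 m.

3.59


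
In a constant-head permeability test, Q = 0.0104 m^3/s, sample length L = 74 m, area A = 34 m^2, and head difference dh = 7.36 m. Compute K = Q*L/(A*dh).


From K = Q*L / (A*dh):
Numerator: Q*L = 0.0104 * 74 = 0.7696.
Denominator: A*dh = 34 * 7.36 = 250.24.
K = 0.7696 / 250.24 = 0.003075 m/s.

0.003075


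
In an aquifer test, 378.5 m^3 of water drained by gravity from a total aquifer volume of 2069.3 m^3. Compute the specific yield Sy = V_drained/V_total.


Specific yield Sy = Volume drained / Total volume.
Sy = 378.5 / 2069.3
   = 0.1829.

0.1829


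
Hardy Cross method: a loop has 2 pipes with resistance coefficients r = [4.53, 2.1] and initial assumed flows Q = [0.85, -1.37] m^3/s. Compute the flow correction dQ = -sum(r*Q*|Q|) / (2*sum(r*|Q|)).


Numerator terms (r*Q*|Q|): 4.53*0.85*|0.85| = 3.2729; 2.1*-1.37*|-1.37| = -3.9415.
Sum of numerator = -0.6686.
Denominator terms (r*|Q|): 4.53*|0.85| = 3.8505; 2.1*|-1.37| = 2.877.
2 * sum of denominator = 2 * 6.7275 = 13.455.
dQ = --0.6686 / 13.455 = 0.0497 m^3/s.

0.0497


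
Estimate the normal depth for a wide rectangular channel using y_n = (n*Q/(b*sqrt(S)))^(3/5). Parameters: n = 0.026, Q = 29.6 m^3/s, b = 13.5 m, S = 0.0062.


We use the wide-channel approximation y_n = (n*Q/(b*sqrt(S)))^(3/5).
sqrt(S) = sqrt(0.0062) = 0.07874.
Numerator: n*Q = 0.026 * 29.6 = 0.7696.
Denominator: b*sqrt(S) = 13.5 * 0.07874 = 1.06299.
arg = 0.724.
y_n = 0.724^(3/5) = 0.8238 m.

0.8238


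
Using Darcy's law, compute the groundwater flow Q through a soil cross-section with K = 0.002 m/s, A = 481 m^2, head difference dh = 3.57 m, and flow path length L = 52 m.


Darcy's law: Q = K * A * i, where i = dh/L.
Hydraulic gradient i = 3.57 / 52 = 0.068654.
Q = 0.002 * 481 * 0.068654
  = 0.066 m^3/s.

0.066


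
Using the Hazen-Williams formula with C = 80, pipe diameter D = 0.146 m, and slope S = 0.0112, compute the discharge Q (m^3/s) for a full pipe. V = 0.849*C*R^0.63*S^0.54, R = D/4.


For a full circular pipe, R = D/4 = 0.146/4 = 0.0365 m.
V = 0.849 * 80 * 0.0365^0.63 * 0.0112^0.54
  = 0.849 * 80 * 0.124235 * 0.088426
  = 0.7461 m/s.
Pipe area A = pi*D^2/4 = pi*0.146^2/4 = 0.0167 m^2.
Q = A * V = 0.0167 * 0.7461 = 0.0125 m^3/s.

0.0125


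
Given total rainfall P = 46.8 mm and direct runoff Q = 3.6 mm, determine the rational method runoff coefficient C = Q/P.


The runoff coefficient C = runoff depth / rainfall depth.
C = 3.6 / 46.8
  = 0.0769.

0.0769


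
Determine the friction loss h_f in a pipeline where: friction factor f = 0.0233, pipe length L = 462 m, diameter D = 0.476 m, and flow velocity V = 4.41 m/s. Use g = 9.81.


Darcy-Weisbach equation: h_f = f * (L/D) * V^2/(2g).
f * L/D = 0.0233 * 462/0.476 = 22.6147.
V^2/(2g) = 4.41^2 / (2*9.81) = 19.4481 / 19.62 = 0.9912 m.
h_f = 22.6147 * 0.9912 = 22.417 m.

22.417


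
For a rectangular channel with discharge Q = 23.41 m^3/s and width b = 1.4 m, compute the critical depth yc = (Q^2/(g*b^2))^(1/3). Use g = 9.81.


Using yc = (Q^2 / (g * b^2))^(1/3):
Q^2 = 23.41^2 = 548.03.
g * b^2 = 9.81 * 1.4^2 = 9.81 * 1.96 = 19.23.
Q^2 / (g*b^2) = 548.03 / 19.23 = 28.4987.
yc = 28.4987^(1/3) = 3.0546 m.

3.0546


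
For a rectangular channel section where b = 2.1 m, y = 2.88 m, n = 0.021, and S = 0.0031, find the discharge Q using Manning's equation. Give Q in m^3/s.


For a rectangular channel, the cross-sectional area A = b * y = 2.1 * 2.88 = 6.05 m^2.
The wetted perimeter P = b + 2y = 2.1 + 2*2.88 = 7.86 m.
Hydraulic radius R = A/P = 6.05/7.86 = 0.7695 m.
Velocity V = (1/n)*R^(2/3)*S^(1/2) = (1/0.021)*0.7695^(2/3)*0.0031^(1/2) = 2.2263 m/s.
Discharge Q = A * V = 6.05 * 2.2263 = 13.465 m^3/s.

13.465


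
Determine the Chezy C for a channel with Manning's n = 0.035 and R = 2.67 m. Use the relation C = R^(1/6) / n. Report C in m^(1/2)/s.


The Chezy coefficient relates to Manning's n through C = R^(1/6) / n.
R^(1/6) = 2.67^(1/6) = 1.177837.
C = 1.177837 / 0.035 = 33.65 m^(1/2)/s.

33.65


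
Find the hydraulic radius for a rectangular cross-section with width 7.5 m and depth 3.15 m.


For a rectangular section:
Flow area A = b * y = 7.5 * 3.15 = 23.62 m^2.
Wetted perimeter P = b + 2y = 7.5 + 2*3.15 = 13.8 m.
Hydraulic radius R = A/P = 23.62 / 13.8 = 1.712 m.

1.712


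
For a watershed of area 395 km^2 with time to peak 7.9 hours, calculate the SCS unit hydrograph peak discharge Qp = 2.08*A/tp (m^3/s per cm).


SCS formula: Qp = 2.08 * A / tp.
Qp = 2.08 * 395 / 7.9
   = 821.6 / 7.9
   = 104.0 m^3/s per cm.

104.0


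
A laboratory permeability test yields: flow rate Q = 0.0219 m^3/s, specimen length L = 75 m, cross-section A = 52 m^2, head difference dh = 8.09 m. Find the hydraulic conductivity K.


From K = Q*L / (A*dh):
Numerator: Q*L = 0.0219 * 75 = 1.6425.
Denominator: A*dh = 52 * 8.09 = 420.68.
K = 1.6425 / 420.68 = 0.003904 m/s.

0.003904


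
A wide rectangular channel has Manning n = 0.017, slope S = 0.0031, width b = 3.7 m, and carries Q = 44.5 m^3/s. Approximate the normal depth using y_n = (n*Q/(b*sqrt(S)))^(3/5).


We use the wide-channel approximation y_n = (n*Q/(b*sqrt(S)))^(3/5).
sqrt(S) = sqrt(0.0031) = 0.055678.
Numerator: n*Q = 0.017 * 44.5 = 0.7565.
Denominator: b*sqrt(S) = 3.7 * 0.055678 = 0.206009.
arg = 3.6722.
y_n = 3.6722^(3/5) = 2.1825 m.

2.1825


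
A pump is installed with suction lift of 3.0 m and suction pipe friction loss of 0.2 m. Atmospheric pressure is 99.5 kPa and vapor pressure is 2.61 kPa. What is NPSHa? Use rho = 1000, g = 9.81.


NPSHa = p_atm/(rho*g) - z_s - hf_s - p_vap/(rho*g).
p_atm/(rho*g) = 99.5*1000 / (1000*9.81) = 10.143 m.
p_vap/(rho*g) = 2.61*1000 / (1000*9.81) = 0.266 m.
NPSHa = 10.143 - 3.0 - 0.2 - 0.266
      = 6.68 m.

6.68


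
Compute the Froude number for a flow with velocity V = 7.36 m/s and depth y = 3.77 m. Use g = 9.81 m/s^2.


The Froude number is defined as Fr = V / sqrt(g*y).
g*y = 9.81 * 3.77 = 36.9837.
sqrt(g*y) = sqrt(36.9837) = 6.0814.
Fr = 7.36 / 6.0814 = 1.2102.

1.2102


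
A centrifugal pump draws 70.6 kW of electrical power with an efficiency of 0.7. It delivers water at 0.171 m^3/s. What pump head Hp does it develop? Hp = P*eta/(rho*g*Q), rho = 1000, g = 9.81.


Pump head formula: Hp = P * eta / (rho * g * Q).
Numerator: P * eta = 70.6 * 1000 * 0.7 = 49420.0 W.
Denominator: rho * g * Q = 1000 * 9.81 * 0.171 = 1677.51.
Hp = 49420.0 / 1677.51 = 29.46 m.

29.46


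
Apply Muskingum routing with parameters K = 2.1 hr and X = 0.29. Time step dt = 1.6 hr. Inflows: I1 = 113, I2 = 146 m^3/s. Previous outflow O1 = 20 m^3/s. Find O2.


Muskingum coefficients:
denom = 2*K*(1-X) + dt = 2*2.1*(1-0.29) + 1.6 = 4.582.
C0 = (dt - 2*K*X)/denom = (1.6 - 2*2.1*0.29)/4.582 = 0.0834.
C1 = (dt + 2*K*X)/denom = (1.6 + 2*2.1*0.29)/4.582 = 0.615.
C2 = (2*K*(1-X) - dt)/denom = 0.3016.
O2 = C0*I2 + C1*I1 + C2*O1
   = 0.0834*146 + 0.615*113 + 0.3016*20
   = 87.7 m^3/s.

87.7


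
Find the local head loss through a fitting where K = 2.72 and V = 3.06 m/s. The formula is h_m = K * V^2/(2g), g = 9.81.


Minor loss formula: h_m = K * V^2/(2g).
V^2 = 3.06^2 = 9.3636.
V^2/(2g) = 9.3636 / 19.62 = 0.4772 m.
h_m = 2.72 * 0.4772 = 1.2981 m.

1.2981


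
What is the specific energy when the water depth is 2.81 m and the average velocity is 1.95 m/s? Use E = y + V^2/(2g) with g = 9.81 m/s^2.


Specific energy E = y + V^2/(2g).
Velocity head = V^2/(2g) = 1.95^2 / (2*9.81) = 3.8025 / 19.62 = 0.1938 m.
E = 2.81 + 0.1938 = 3.0038 m.

3.0038


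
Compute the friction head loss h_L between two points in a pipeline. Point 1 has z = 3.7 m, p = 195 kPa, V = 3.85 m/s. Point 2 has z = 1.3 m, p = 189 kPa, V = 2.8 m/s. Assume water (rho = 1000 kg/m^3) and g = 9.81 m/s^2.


Total head at each section: H = z + p/(rho*g) + V^2/(2g).
H1 = 3.7 + 195*1000/(1000*9.81) + 3.85^2/(2*9.81)
   = 3.7 + 19.878 + 0.7555
   = 24.333 m.
H2 = 1.3 + 189*1000/(1000*9.81) + 2.8^2/(2*9.81)
   = 1.3 + 19.266 + 0.3996
   = 20.966 m.
h_L = H1 - H2 = 24.333 - 20.966 = 3.368 m.

3.368


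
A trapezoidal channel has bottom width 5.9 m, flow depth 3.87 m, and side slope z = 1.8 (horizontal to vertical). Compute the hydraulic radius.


For a trapezoidal section with side slope z:
A = (b + z*y)*y = (5.9 + 1.8*3.87)*3.87 = 49.791 m^2.
P = b + 2*y*sqrt(1 + z^2) = 5.9 + 2*3.87*sqrt(1 + 1.8^2) = 21.838 m.
R = A/P = 49.791 / 21.838 = 2.2801 m.

2.2801


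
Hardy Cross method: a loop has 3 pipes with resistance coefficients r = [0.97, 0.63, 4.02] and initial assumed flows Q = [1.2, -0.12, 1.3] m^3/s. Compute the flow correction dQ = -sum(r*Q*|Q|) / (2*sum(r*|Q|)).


Numerator terms (r*Q*|Q|): 0.97*1.2*|1.2| = 1.3968; 0.63*-0.12*|-0.12| = -0.0091; 4.02*1.3*|1.3| = 6.7938.
Sum of numerator = 8.1815.
Denominator terms (r*|Q|): 0.97*|1.2| = 1.164; 0.63*|-0.12| = 0.0756; 4.02*|1.3| = 5.226.
2 * sum of denominator = 2 * 6.4656 = 12.9312.
dQ = -8.1815 / 12.9312 = -0.6327 m^3/s.

-0.6327


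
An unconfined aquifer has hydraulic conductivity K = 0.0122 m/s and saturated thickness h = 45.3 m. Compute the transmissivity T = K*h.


Transmissivity is defined as T = K * h.
T = 0.0122 * 45.3
  = 0.5527 m^2/s.

0.5527


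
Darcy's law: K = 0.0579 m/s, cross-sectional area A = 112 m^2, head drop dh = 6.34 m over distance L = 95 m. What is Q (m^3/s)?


Darcy's law: Q = K * A * i, where i = dh/L.
Hydraulic gradient i = 6.34 / 95 = 0.066737.
Q = 0.0579 * 112 * 0.066737
  = 0.4328 m^3/s.

0.4328


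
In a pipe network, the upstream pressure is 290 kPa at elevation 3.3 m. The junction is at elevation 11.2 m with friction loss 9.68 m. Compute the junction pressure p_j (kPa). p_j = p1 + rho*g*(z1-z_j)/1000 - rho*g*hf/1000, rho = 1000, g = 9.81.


Junction pressure: p_j = p1 + rho*g*(z1 - z_j)/1000 - rho*g*hf/1000.
Elevation term = 1000*9.81*(3.3 - 11.2)/1000 = -77.499 kPa.
Friction term = 1000*9.81*9.68/1000 = 94.961 kPa.
p_j = 290 + -77.499 - 94.961 = 117.54 kPa.

117.54


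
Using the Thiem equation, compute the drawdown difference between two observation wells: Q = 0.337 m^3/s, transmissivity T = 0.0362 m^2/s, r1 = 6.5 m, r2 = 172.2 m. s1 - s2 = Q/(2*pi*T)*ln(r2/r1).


Thiem equation: s1 - s2 = Q/(2*pi*T) * ln(r2/r1).
ln(r2/r1) = ln(172.2/6.5) = 3.2769.
Q/(2*pi*T) = 0.337 / (2*pi*0.0362) = 0.337 / 0.2275 = 1.4816.
s1 - s2 = 1.4816 * 3.2769 = 4.8551 m.

4.8551


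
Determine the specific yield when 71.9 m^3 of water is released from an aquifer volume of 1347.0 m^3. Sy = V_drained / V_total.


Specific yield Sy = Volume drained / Total volume.
Sy = 71.9 / 1347.0
   = 0.0534.

0.0534


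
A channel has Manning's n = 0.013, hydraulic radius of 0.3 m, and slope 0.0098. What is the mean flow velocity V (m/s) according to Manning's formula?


Manning's equation gives V = (1/n) * R^(2/3) * S^(1/2).
First, compute R^(2/3) = 0.3^(2/3) = 0.4481.
Next, S^(1/2) = 0.0098^(1/2) = 0.098995.
Then 1/n = 1/0.013 = 76.92.
V = 76.92 * 0.4481 * 0.098995 = 3.4126 m/s.

3.4126


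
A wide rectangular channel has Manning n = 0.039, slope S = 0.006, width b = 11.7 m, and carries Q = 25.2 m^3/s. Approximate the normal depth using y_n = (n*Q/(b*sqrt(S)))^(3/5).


We use the wide-channel approximation y_n = (n*Q/(b*sqrt(S)))^(3/5).
sqrt(S) = sqrt(0.006) = 0.07746.
Numerator: n*Q = 0.039 * 25.2 = 0.9828.
Denominator: b*sqrt(S) = 11.7 * 0.07746 = 0.906282.
arg = 1.0844.
y_n = 1.0844^(3/5) = 1.0498 m.

1.0498


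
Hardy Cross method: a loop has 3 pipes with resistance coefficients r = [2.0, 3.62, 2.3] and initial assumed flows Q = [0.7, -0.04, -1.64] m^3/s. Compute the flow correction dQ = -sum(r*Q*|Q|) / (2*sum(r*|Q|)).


Numerator terms (r*Q*|Q|): 2.0*0.7*|0.7| = 0.98; 3.62*-0.04*|-0.04| = -0.0058; 2.3*-1.64*|-1.64| = -6.1861.
Sum of numerator = -5.2119.
Denominator terms (r*|Q|): 2.0*|0.7| = 1.4; 3.62*|-0.04| = 0.1448; 2.3*|-1.64| = 3.772.
2 * sum of denominator = 2 * 5.3168 = 10.6336.
dQ = --5.2119 / 10.6336 = 0.4901 m^3/s.

0.4901


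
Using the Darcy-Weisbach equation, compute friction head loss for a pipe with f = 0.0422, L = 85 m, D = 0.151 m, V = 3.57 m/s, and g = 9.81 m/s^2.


Darcy-Weisbach equation: h_f = f * (L/D) * V^2/(2g).
f * L/D = 0.0422 * 85/0.151 = 23.755.
V^2/(2g) = 3.57^2 / (2*9.81) = 12.7449 / 19.62 = 0.6496 m.
h_f = 23.755 * 0.6496 = 15.431 m.

15.431


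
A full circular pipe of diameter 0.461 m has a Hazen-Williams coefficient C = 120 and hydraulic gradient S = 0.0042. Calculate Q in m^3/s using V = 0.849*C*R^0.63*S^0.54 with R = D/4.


For a full circular pipe, R = D/4 = 0.461/4 = 0.1153 m.
V = 0.849 * 120 * 0.1153^0.63 * 0.0042^0.54
  = 0.849 * 120 * 0.25635 * 0.052066
  = 1.3598 m/s.
Pipe area A = pi*D^2/4 = pi*0.461^2/4 = 0.1669 m^2.
Q = A * V = 0.1669 * 1.3598 = 0.227 m^3/s.

0.227


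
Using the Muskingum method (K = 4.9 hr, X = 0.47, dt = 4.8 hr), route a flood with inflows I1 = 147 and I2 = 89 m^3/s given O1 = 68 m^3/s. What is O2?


Muskingum coefficients:
denom = 2*K*(1-X) + dt = 2*4.9*(1-0.47) + 4.8 = 9.994.
C0 = (dt - 2*K*X)/denom = (4.8 - 2*4.9*0.47)/9.994 = 0.0194.
C1 = (dt + 2*K*X)/denom = (4.8 + 2*4.9*0.47)/9.994 = 0.9412.
C2 = (2*K*(1-X) - dt)/denom = 0.0394.
O2 = C0*I2 + C1*I1 + C2*O1
   = 0.0194*89 + 0.9412*147 + 0.0394*68
   = 142.76 m^3/s.

142.76


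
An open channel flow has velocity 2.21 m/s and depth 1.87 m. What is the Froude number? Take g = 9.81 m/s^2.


The Froude number is defined as Fr = V / sqrt(g*y).
g*y = 9.81 * 1.87 = 18.3447.
sqrt(g*y) = sqrt(18.3447) = 4.2831.
Fr = 2.21 / 4.2831 = 0.516.

0.516


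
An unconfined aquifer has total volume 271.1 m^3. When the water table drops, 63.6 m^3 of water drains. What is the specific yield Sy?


Specific yield Sy = Volume drained / Total volume.
Sy = 63.6 / 271.1
   = 0.2346.

0.2346


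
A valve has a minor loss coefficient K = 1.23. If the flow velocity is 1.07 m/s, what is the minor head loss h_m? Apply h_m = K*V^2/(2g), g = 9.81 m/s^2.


Minor loss formula: h_m = K * V^2/(2g).
V^2 = 1.07^2 = 1.1449.
V^2/(2g) = 1.1449 / 19.62 = 0.0584 m.
h_m = 1.23 * 0.0584 = 0.0718 m.

0.0718


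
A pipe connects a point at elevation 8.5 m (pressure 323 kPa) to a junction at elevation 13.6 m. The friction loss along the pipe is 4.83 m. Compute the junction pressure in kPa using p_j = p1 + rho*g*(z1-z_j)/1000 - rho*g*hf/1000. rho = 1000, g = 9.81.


Junction pressure: p_j = p1 + rho*g*(z1 - z_j)/1000 - rho*g*hf/1000.
Elevation term = 1000*9.81*(8.5 - 13.6)/1000 = -50.031 kPa.
Friction term = 1000*9.81*4.83/1000 = 47.382 kPa.
p_j = 323 + -50.031 - 47.382 = 225.59 kPa.

225.59


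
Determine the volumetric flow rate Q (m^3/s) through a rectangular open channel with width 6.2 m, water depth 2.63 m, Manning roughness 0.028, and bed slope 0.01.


For a rectangular channel, the cross-sectional area A = b * y = 6.2 * 2.63 = 16.31 m^2.
The wetted perimeter P = b + 2y = 6.2 + 2*2.63 = 11.46 m.
Hydraulic radius R = A/P = 16.31/11.46 = 1.4229 m.
Velocity V = (1/n)*R^(2/3)*S^(1/2) = (1/0.028)*1.4229^(2/3)*0.01^(1/2) = 4.518 m/s.
Discharge Q = A * V = 16.31 * 4.518 = 73.671 m^3/s.

73.671


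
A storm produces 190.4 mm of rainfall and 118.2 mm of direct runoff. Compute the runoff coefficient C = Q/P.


The runoff coefficient C = runoff depth / rainfall depth.
C = 118.2 / 190.4
  = 0.6208.

0.6208


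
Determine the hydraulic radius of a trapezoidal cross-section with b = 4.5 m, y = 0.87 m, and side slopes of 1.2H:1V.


For a trapezoidal section with side slope z:
A = (b + z*y)*y = (4.5 + 1.2*0.87)*0.87 = 4.823 m^2.
P = b + 2*y*sqrt(1 + z^2) = 4.5 + 2*0.87*sqrt(1 + 1.2^2) = 7.218 m.
R = A/P = 4.823 / 7.218 = 0.6682 m.

0.6682


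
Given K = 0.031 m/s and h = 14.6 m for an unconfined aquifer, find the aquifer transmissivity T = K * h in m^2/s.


Transmissivity is defined as T = K * h.
T = 0.031 * 14.6
  = 0.4526 m^2/s.

0.4526


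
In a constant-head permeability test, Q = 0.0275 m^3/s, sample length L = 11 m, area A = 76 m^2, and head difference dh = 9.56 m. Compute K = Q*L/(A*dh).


From K = Q*L / (A*dh):
Numerator: Q*L = 0.0275 * 11 = 0.3025.
Denominator: A*dh = 76 * 9.56 = 726.56.
K = 0.3025 / 726.56 = 0.000416 m/s.

0.000416


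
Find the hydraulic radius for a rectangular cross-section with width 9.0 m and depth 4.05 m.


For a rectangular section:
Flow area A = b * y = 9.0 * 4.05 = 36.45 m^2.
Wetted perimeter P = b + 2y = 9.0 + 2*4.05 = 17.1 m.
Hydraulic radius R = A/P = 36.45 / 17.1 = 2.1316 m.

2.1316


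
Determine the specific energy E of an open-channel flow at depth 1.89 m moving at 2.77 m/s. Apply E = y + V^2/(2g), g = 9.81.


Specific energy E = y + V^2/(2g).
Velocity head = V^2/(2g) = 2.77^2 / (2*9.81) = 7.6729 / 19.62 = 0.3911 m.
E = 1.89 + 0.3911 = 2.2811 m.

2.2811


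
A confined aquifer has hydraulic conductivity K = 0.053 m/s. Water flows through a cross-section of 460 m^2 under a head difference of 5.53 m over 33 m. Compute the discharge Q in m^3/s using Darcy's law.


Darcy's law: Q = K * A * i, where i = dh/L.
Hydraulic gradient i = 5.53 / 33 = 0.167576.
Q = 0.053 * 460 * 0.167576
  = 4.0855 m^3/s.

4.0855


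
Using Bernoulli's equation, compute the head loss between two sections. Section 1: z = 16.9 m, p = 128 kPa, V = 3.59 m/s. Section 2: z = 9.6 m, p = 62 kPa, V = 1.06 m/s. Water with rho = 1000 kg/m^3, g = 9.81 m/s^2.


Total head at each section: H = z + p/(rho*g) + V^2/(2g).
H1 = 16.9 + 128*1000/(1000*9.81) + 3.59^2/(2*9.81)
   = 16.9 + 13.048 + 0.6569
   = 30.605 m.
H2 = 9.6 + 62*1000/(1000*9.81) + 1.06^2/(2*9.81)
   = 9.6 + 6.32 + 0.0573
   = 15.977 m.
h_L = H1 - H2 = 30.605 - 15.977 = 14.627 m.

14.627


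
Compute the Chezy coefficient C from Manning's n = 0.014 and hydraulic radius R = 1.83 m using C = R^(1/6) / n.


The Chezy coefficient relates to Manning's n through C = R^(1/6) / n.
R^(1/6) = 1.83^(1/6) = 1.105966.
C = 1.105966 / 0.014 = 79.0 m^(1/2)/s.

79.0


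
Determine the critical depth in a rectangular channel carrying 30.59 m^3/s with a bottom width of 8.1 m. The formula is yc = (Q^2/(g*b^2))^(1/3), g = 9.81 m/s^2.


Using yc = (Q^2 / (g * b^2))^(1/3):
Q^2 = 30.59^2 = 935.75.
g * b^2 = 9.81 * 8.1^2 = 9.81 * 65.61 = 643.63.
Q^2 / (g*b^2) = 935.75 / 643.63 = 1.4539.
yc = 1.4539^(1/3) = 1.1329 m.

1.1329


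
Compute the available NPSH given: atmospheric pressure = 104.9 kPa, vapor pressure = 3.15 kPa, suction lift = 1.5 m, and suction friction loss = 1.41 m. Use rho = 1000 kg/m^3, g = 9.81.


NPSHa = p_atm/(rho*g) - z_s - hf_s - p_vap/(rho*g).
p_atm/(rho*g) = 104.9*1000 / (1000*9.81) = 10.693 m.
p_vap/(rho*g) = 3.15*1000 / (1000*9.81) = 0.321 m.
NPSHa = 10.693 - 1.5 - 1.41 - 0.321
      = 7.46 m.

7.46


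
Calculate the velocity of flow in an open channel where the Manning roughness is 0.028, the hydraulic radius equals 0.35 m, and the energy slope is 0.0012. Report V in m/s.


Manning's equation gives V = (1/n) * R^(2/3) * S^(1/2).
First, compute R^(2/3) = 0.35^(2/3) = 0.4966.
Next, S^(1/2) = 0.0012^(1/2) = 0.034641.
Then 1/n = 1/0.028 = 35.71.
V = 35.71 * 0.4966 * 0.034641 = 0.6144 m/s.

0.6144


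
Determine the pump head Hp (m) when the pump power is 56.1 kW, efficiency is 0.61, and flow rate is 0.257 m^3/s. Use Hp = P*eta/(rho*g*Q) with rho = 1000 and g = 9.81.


Pump head formula: Hp = P * eta / (rho * g * Q).
Numerator: P * eta = 56.1 * 1000 * 0.61 = 34221.0 W.
Denominator: rho * g * Q = 1000 * 9.81 * 0.257 = 2521.17.
Hp = 34221.0 / 2521.17 = 13.57 m.

13.57


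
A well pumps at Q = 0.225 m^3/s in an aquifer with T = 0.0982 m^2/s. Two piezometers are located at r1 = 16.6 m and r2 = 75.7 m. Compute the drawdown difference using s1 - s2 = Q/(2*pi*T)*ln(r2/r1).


Thiem equation: s1 - s2 = Q/(2*pi*T) * ln(r2/r1).
ln(r2/r1) = ln(75.7/16.6) = 1.5174.
Q/(2*pi*T) = 0.225 / (2*pi*0.0982) = 0.225 / 0.617 = 0.3647.
s1 - s2 = 0.3647 * 1.5174 = 0.5533 m.

0.5533


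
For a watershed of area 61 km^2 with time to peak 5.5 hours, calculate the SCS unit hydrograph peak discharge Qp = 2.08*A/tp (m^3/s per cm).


SCS formula: Qp = 2.08 * A / tp.
Qp = 2.08 * 61 / 5.5
   = 126.88 / 5.5
   = 23.07 m^3/s per cm.

23.07


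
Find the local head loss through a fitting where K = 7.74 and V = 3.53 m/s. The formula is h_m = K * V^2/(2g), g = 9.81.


Minor loss formula: h_m = K * V^2/(2g).
V^2 = 3.53^2 = 12.4609.
V^2/(2g) = 12.4609 / 19.62 = 0.6351 m.
h_m = 7.74 * 0.6351 = 4.9158 m.

4.9158


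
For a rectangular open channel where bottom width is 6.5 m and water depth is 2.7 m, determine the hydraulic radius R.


For a rectangular section:
Flow area A = b * y = 6.5 * 2.7 = 17.55 m^2.
Wetted perimeter P = b + 2y = 6.5 + 2*2.7 = 11.9 m.
Hydraulic radius R = A/P = 17.55 / 11.9 = 1.4748 m.

1.4748


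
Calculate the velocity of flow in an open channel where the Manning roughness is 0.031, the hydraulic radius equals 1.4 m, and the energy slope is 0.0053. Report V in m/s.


Manning's equation gives V = (1/n) * R^(2/3) * S^(1/2).
First, compute R^(2/3) = 1.4^(2/3) = 1.2515.
Next, S^(1/2) = 0.0053^(1/2) = 0.072801.
Then 1/n = 1/0.031 = 32.26.
V = 32.26 * 1.2515 * 0.072801 = 2.939 m/s.

2.939


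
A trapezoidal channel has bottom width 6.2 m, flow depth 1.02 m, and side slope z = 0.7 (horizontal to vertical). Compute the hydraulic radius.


For a trapezoidal section with side slope z:
A = (b + z*y)*y = (6.2 + 0.7*1.02)*1.02 = 7.052 m^2.
P = b + 2*y*sqrt(1 + z^2) = 6.2 + 2*1.02*sqrt(1 + 0.7^2) = 8.69 m.
R = A/P = 7.052 / 8.69 = 0.8115 m.

0.8115


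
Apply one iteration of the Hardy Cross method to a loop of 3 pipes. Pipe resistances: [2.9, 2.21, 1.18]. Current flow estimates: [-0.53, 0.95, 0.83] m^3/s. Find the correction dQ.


Numerator terms (r*Q*|Q|): 2.9*-0.53*|-0.53| = -0.8146; 2.21*0.95*|0.95| = 1.9945; 1.18*0.83*|0.83| = 0.8129.
Sum of numerator = 1.9928.
Denominator terms (r*|Q|): 2.9*|-0.53| = 1.537; 2.21*|0.95| = 2.0995; 1.18*|0.83| = 0.9794.
2 * sum of denominator = 2 * 4.6159 = 9.2318.
dQ = -1.9928 / 9.2318 = -0.2159 m^3/s.

-0.2159


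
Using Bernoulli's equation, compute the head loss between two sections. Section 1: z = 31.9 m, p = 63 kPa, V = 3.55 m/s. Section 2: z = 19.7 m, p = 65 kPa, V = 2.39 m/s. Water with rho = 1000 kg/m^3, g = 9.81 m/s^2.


Total head at each section: H = z + p/(rho*g) + V^2/(2g).
H1 = 31.9 + 63*1000/(1000*9.81) + 3.55^2/(2*9.81)
   = 31.9 + 6.422 + 0.6423
   = 38.964 m.
H2 = 19.7 + 65*1000/(1000*9.81) + 2.39^2/(2*9.81)
   = 19.7 + 6.626 + 0.2911
   = 26.617 m.
h_L = H1 - H2 = 38.964 - 26.617 = 12.347 m.

12.347


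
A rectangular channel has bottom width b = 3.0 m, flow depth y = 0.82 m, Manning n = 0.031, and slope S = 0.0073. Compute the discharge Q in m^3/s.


For a rectangular channel, the cross-sectional area A = b * y = 3.0 * 0.82 = 2.46 m^2.
The wetted perimeter P = b + 2y = 3.0 + 2*0.82 = 4.64 m.
Hydraulic radius R = A/P = 2.46/4.64 = 0.5302 m.
Velocity V = (1/n)*R^(2/3)*S^(1/2) = (1/0.031)*0.5302^(2/3)*0.0073^(1/2) = 1.8054 m/s.
Discharge Q = A * V = 2.46 * 1.8054 = 4.441 m^3/s.

4.441


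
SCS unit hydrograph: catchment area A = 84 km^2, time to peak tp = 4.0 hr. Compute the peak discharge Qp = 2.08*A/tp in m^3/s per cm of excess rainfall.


SCS formula: Qp = 2.08 * A / tp.
Qp = 2.08 * 84 / 4.0
   = 174.72 / 4.0
   = 43.68 m^3/s per cm.

43.68


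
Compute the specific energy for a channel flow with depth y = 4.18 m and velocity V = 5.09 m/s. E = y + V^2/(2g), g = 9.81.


Specific energy E = y + V^2/(2g).
Velocity head = V^2/(2g) = 5.09^2 / (2*9.81) = 25.9081 / 19.62 = 1.3205 m.
E = 4.18 + 1.3205 = 5.5005 m.

5.5005


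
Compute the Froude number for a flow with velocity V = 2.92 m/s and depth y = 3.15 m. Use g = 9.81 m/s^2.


The Froude number is defined as Fr = V / sqrt(g*y).
g*y = 9.81 * 3.15 = 30.9015.
sqrt(g*y) = sqrt(30.9015) = 5.5589.
Fr = 2.92 / 5.5589 = 0.5253.

0.5253


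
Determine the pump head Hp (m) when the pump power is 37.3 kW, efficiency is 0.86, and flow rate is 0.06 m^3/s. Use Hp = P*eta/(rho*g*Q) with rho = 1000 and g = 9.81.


Pump head formula: Hp = P * eta / (rho * g * Q).
Numerator: P * eta = 37.3 * 1000 * 0.86 = 32078.0 W.
Denominator: rho * g * Q = 1000 * 9.81 * 0.06 = 588.6.
Hp = 32078.0 / 588.6 = 54.5 m.

54.5


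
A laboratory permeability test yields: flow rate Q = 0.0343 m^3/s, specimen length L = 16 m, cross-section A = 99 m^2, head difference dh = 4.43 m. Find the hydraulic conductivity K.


From K = Q*L / (A*dh):
Numerator: Q*L = 0.0343 * 16 = 0.5488.
Denominator: A*dh = 99 * 4.43 = 438.57.
K = 0.5488 / 438.57 = 0.001251 m/s.

0.001251


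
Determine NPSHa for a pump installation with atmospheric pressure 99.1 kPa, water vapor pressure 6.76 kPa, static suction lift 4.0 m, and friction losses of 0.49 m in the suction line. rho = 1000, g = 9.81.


NPSHa = p_atm/(rho*g) - z_s - hf_s - p_vap/(rho*g).
p_atm/(rho*g) = 99.1*1000 / (1000*9.81) = 10.102 m.
p_vap/(rho*g) = 6.76*1000 / (1000*9.81) = 0.689 m.
NPSHa = 10.102 - 4.0 - 0.49 - 0.689
      = 4.92 m.

4.92


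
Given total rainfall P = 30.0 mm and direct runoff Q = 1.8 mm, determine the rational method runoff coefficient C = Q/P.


The runoff coefficient C = runoff depth / rainfall depth.
C = 1.8 / 30.0
  = 0.06.

0.06


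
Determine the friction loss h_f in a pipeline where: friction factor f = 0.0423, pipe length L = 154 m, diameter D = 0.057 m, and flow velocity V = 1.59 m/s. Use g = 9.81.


Darcy-Weisbach equation: h_f = f * (L/D) * V^2/(2g).
f * L/D = 0.0423 * 154/0.057 = 114.2842.
V^2/(2g) = 1.59^2 / (2*9.81) = 2.5281 / 19.62 = 0.1289 m.
h_f = 114.2842 * 0.1289 = 14.726 m.

14.726


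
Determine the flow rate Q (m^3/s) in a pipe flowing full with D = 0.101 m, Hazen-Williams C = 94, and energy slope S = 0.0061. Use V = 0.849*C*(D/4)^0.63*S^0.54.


For a full circular pipe, R = D/4 = 0.101/4 = 0.0253 m.
V = 0.849 * 94 * 0.0253^0.63 * 0.0061^0.54
  = 0.849 * 94 * 0.098497 * 0.063691
  = 0.5007 m/s.
Pipe area A = pi*D^2/4 = pi*0.101^2/4 = 0.008 m^2.
Q = A * V = 0.008 * 0.5007 = 0.004 m^3/s.

0.004


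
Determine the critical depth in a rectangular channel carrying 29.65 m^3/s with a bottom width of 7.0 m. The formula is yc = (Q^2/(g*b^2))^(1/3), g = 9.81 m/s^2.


Using yc = (Q^2 / (g * b^2))^(1/3):
Q^2 = 29.65^2 = 879.12.
g * b^2 = 9.81 * 7.0^2 = 9.81 * 49.0 = 480.69.
Q^2 / (g*b^2) = 879.12 / 480.69 = 1.8289.
yc = 1.8289^(1/3) = 1.2229 m.

1.2229


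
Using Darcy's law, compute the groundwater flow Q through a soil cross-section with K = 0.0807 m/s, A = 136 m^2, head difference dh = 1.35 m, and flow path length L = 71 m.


Darcy's law: Q = K * A * i, where i = dh/L.
Hydraulic gradient i = 1.35 / 71 = 0.019014.
Q = 0.0807 * 136 * 0.019014
  = 0.2087 m^3/s.

0.2087


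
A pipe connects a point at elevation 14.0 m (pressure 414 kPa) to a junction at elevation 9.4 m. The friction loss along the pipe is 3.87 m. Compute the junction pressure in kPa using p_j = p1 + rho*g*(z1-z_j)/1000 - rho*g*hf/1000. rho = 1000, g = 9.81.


Junction pressure: p_j = p1 + rho*g*(z1 - z_j)/1000 - rho*g*hf/1000.
Elevation term = 1000*9.81*(14.0 - 9.4)/1000 = 45.126 kPa.
Friction term = 1000*9.81*3.87/1000 = 37.965 kPa.
p_j = 414 + 45.126 - 37.965 = 421.16 kPa.

421.16


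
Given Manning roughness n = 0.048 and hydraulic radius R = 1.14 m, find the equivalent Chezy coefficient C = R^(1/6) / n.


The Chezy coefficient relates to Manning's n through C = R^(1/6) / n.
R^(1/6) = 1.14^(1/6) = 1.022078.
C = 1.022078 / 0.048 = 21.29 m^(1/2)/s.

21.29


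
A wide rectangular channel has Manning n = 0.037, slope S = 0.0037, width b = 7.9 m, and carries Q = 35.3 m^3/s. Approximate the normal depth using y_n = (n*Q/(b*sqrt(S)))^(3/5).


We use the wide-channel approximation y_n = (n*Q/(b*sqrt(S)))^(3/5).
sqrt(S) = sqrt(0.0037) = 0.060828.
Numerator: n*Q = 0.037 * 35.3 = 1.3061.
Denominator: b*sqrt(S) = 7.9 * 0.060828 = 0.480541.
arg = 2.718.
y_n = 2.718^(3/5) = 1.822 m.

1.822


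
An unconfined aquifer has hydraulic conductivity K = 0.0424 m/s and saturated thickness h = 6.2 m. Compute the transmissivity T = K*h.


Transmissivity is defined as T = K * h.
T = 0.0424 * 6.2
  = 0.2629 m^2/s.

0.2629


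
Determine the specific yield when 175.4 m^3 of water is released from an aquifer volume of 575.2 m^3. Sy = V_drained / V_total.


Specific yield Sy = Volume drained / Total volume.
Sy = 175.4 / 575.2
   = 0.3049.

0.3049


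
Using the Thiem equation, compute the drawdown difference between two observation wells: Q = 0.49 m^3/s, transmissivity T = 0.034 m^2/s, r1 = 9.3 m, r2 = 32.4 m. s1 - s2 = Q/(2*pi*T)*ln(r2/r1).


Thiem equation: s1 - s2 = Q/(2*pi*T) * ln(r2/r1).
ln(r2/r1) = ln(32.4/9.3) = 1.2481.
Q/(2*pi*T) = 0.49 / (2*pi*0.034) = 0.49 / 0.2136 = 2.2937.
s1 - s2 = 2.2937 * 1.2481 = 2.8629 m.

2.8629


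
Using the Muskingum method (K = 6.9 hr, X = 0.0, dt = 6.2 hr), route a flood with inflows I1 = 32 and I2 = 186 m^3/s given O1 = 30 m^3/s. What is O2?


Muskingum coefficients:
denom = 2*K*(1-X) + dt = 2*6.9*(1-0.0) + 6.2 = 20.0.
C0 = (dt - 2*K*X)/denom = (6.2 - 2*6.9*0.0)/20.0 = 0.31.
C1 = (dt + 2*K*X)/denom = (6.2 + 2*6.9*0.0)/20.0 = 0.31.
C2 = (2*K*(1-X) - dt)/denom = 0.38.
O2 = C0*I2 + C1*I1 + C2*O1
   = 0.31*186 + 0.31*32 + 0.38*30
   = 78.98 m^3/s.

78.98


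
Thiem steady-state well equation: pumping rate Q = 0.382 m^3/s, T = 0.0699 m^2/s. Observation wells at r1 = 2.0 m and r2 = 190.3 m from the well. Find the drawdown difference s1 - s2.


Thiem equation: s1 - s2 = Q/(2*pi*T) * ln(r2/r1).
ln(r2/r1) = ln(190.3/2.0) = 4.5555.
Q/(2*pi*T) = 0.382 / (2*pi*0.0699) = 0.382 / 0.4392 = 0.8698.
s1 - s2 = 0.8698 * 4.5555 = 3.9622 m.

3.9622


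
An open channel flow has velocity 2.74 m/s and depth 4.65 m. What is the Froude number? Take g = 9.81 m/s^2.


The Froude number is defined as Fr = V / sqrt(g*y).
g*y = 9.81 * 4.65 = 45.6165.
sqrt(g*y) = sqrt(45.6165) = 6.754.
Fr = 2.74 / 6.754 = 0.4057.

0.4057


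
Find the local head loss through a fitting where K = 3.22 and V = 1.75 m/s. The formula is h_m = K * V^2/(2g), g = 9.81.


Minor loss formula: h_m = K * V^2/(2g).
V^2 = 1.75^2 = 3.0625.
V^2/(2g) = 3.0625 / 19.62 = 0.1561 m.
h_m = 3.22 * 0.1561 = 0.5026 m.

0.5026


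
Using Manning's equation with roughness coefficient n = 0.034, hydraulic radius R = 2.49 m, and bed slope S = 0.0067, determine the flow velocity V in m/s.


Manning's equation gives V = (1/n) * R^(2/3) * S^(1/2).
First, compute R^(2/3) = 2.49^(2/3) = 1.8371.
Next, S^(1/2) = 0.0067^(1/2) = 0.081854.
Then 1/n = 1/0.034 = 29.41.
V = 29.41 * 1.8371 * 0.081854 = 4.4227 m/s.

4.4227


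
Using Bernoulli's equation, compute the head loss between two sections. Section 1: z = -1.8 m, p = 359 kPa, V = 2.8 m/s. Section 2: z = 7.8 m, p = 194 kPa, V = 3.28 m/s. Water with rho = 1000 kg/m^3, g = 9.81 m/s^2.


Total head at each section: H = z + p/(rho*g) + V^2/(2g).
H1 = -1.8 + 359*1000/(1000*9.81) + 2.8^2/(2*9.81)
   = -1.8 + 36.595 + 0.3996
   = 35.195 m.
H2 = 7.8 + 194*1000/(1000*9.81) + 3.28^2/(2*9.81)
   = 7.8 + 19.776 + 0.5483
   = 28.124 m.
h_L = H1 - H2 = 35.195 - 28.124 = 7.071 m.

7.071


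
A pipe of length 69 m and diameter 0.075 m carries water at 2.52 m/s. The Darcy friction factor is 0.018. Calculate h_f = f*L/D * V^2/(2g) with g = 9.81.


Darcy-Weisbach equation: h_f = f * (L/D) * V^2/(2g).
f * L/D = 0.018 * 69/0.075 = 16.56.
V^2/(2g) = 2.52^2 / (2*9.81) = 6.3504 / 19.62 = 0.3237 m.
h_f = 16.56 * 0.3237 = 5.36 m.

5.36


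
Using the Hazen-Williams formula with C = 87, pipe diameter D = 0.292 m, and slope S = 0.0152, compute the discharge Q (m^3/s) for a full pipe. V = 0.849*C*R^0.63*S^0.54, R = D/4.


For a full circular pipe, R = D/4 = 0.292/4 = 0.073 m.
V = 0.849 * 87 * 0.073^0.63 * 0.0152^0.54
  = 0.849 * 87 * 0.192262 * 0.104279
  = 1.4809 m/s.
Pipe area A = pi*D^2/4 = pi*0.292^2/4 = 0.067 m^2.
Q = A * V = 0.067 * 1.4809 = 0.0992 m^3/s.

0.0992


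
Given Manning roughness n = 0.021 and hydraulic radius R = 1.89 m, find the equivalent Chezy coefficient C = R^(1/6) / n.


The Chezy coefficient relates to Manning's n through C = R^(1/6) / n.
R^(1/6) = 1.89^(1/6) = 1.111929.
C = 1.111929 / 0.021 = 52.95 m^(1/2)/s.

52.95


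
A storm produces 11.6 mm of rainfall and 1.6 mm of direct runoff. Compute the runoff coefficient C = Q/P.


The runoff coefficient C = runoff depth / rainfall depth.
C = 1.6 / 11.6
  = 0.1379.

0.1379


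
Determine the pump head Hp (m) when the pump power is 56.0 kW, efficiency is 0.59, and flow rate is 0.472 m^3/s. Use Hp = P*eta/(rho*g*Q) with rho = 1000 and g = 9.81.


Pump head formula: Hp = P * eta / (rho * g * Q).
Numerator: P * eta = 56.0 * 1000 * 0.59 = 33040.0 W.
Denominator: rho * g * Q = 1000 * 9.81 * 0.472 = 4630.32.
Hp = 33040.0 / 4630.32 = 7.14 m.

7.14


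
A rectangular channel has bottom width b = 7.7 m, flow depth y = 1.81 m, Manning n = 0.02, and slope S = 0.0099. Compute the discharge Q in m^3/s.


For a rectangular channel, the cross-sectional area A = b * y = 7.7 * 1.81 = 13.94 m^2.
The wetted perimeter P = b + 2y = 7.7 + 2*1.81 = 11.32 m.
Hydraulic radius R = A/P = 13.94/11.32 = 1.2312 m.
Velocity V = (1/n)*R^(2/3)*S^(1/2) = (1/0.02)*1.2312^(2/3)*0.0099^(1/2) = 5.7148 m/s.
Discharge Q = A * V = 13.94 * 5.7148 = 79.648 m^3/s.

79.648


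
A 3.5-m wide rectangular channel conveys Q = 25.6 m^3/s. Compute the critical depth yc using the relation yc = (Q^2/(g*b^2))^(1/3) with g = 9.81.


Using yc = (Q^2 / (g * b^2))^(1/3):
Q^2 = 25.6^2 = 655.36.
g * b^2 = 9.81 * 3.5^2 = 9.81 * 12.25 = 120.17.
Q^2 / (g*b^2) = 655.36 / 120.17 = 5.4536.
yc = 5.4536^(1/3) = 1.7602 m.

1.7602


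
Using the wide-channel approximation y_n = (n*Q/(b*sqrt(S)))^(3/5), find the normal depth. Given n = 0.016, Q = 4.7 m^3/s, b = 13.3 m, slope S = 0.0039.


We use the wide-channel approximation y_n = (n*Q/(b*sqrt(S)))^(3/5).
sqrt(S) = sqrt(0.0039) = 0.06245.
Numerator: n*Q = 0.016 * 4.7 = 0.0752.
Denominator: b*sqrt(S) = 13.3 * 0.06245 = 0.830585.
arg = 0.0905.
y_n = 0.0905^(3/5) = 0.2366 m.

0.2366


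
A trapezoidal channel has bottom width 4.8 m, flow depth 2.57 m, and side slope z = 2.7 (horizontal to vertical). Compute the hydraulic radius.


For a trapezoidal section with side slope z:
A = (b + z*y)*y = (4.8 + 2.7*2.57)*2.57 = 30.169 m^2.
P = b + 2*y*sqrt(1 + z^2) = 4.8 + 2*2.57*sqrt(1 + 2.7^2) = 19.599 m.
R = A/P = 30.169 / 19.599 = 1.5393 m.

1.5393


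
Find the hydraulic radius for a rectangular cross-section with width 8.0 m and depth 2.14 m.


For a rectangular section:
Flow area A = b * y = 8.0 * 2.14 = 17.12 m^2.
Wetted perimeter P = b + 2y = 8.0 + 2*2.14 = 12.28 m.
Hydraulic radius R = A/P = 17.12 / 12.28 = 1.3941 m.

1.3941


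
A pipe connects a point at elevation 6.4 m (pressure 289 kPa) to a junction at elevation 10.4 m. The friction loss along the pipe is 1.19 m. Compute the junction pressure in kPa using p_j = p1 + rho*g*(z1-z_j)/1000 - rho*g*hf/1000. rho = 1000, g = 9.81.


Junction pressure: p_j = p1 + rho*g*(z1 - z_j)/1000 - rho*g*hf/1000.
Elevation term = 1000*9.81*(6.4 - 10.4)/1000 = -39.24 kPa.
Friction term = 1000*9.81*1.19/1000 = 11.674 kPa.
p_j = 289 + -39.24 - 11.674 = 238.09 kPa.

238.09


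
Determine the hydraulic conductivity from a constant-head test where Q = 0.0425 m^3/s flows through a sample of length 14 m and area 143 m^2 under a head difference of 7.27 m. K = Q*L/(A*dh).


From K = Q*L / (A*dh):
Numerator: Q*L = 0.0425 * 14 = 0.595.
Denominator: A*dh = 143 * 7.27 = 1039.61.
K = 0.595 / 1039.61 = 0.000572 m/s.

0.000572


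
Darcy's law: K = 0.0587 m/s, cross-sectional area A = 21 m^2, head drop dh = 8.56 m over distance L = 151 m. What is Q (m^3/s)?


Darcy's law: Q = K * A * i, where i = dh/L.
Hydraulic gradient i = 8.56 / 151 = 0.056689.
Q = 0.0587 * 21 * 0.056689
  = 0.0699 m^3/s.

0.0699


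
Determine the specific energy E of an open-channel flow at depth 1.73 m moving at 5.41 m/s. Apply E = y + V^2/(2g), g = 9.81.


Specific energy E = y + V^2/(2g).
Velocity head = V^2/(2g) = 5.41^2 / (2*9.81) = 29.2681 / 19.62 = 1.4917 m.
E = 1.73 + 1.4917 = 3.2217 m.

3.2217


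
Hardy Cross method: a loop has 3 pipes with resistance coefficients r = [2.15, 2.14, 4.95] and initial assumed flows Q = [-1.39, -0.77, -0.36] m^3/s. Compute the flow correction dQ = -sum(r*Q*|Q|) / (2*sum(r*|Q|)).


Numerator terms (r*Q*|Q|): 2.15*-1.39*|-1.39| = -4.154; 2.14*-0.77*|-0.77| = -1.2688; 4.95*-0.36*|-0.36| = -0.6415.
Sum of numerator = -6.0643.
Denominator terms (r*|Q|): 2.15*|-1.39| = 2.9885; 2.14*|-0.77| = 1.6478; 4.95*|-0.36| = 1.782.
2 * sum of denominator = 2 * 6.4183 = 12.8366.
dQ = --6.0643 / 12.8366 = 0.4724 m^3/s.

0.4724
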